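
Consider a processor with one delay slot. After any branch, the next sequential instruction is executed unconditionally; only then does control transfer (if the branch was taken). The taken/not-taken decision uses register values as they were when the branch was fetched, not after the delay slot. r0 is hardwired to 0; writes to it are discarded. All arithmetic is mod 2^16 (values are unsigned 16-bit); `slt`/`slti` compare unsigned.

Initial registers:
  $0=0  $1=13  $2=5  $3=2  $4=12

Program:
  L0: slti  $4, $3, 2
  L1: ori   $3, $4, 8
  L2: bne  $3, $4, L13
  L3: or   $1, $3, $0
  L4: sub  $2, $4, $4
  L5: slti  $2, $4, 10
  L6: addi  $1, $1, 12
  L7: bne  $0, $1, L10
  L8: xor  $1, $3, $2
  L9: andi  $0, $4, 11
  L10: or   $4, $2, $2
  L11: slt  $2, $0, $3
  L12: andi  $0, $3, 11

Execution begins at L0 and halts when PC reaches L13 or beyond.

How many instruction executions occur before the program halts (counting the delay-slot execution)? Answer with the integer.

4

  step pc=0: slti  $4, $3, 2  regs=(0,13,5,2,0)
  step pc=1: ori   $3, $4, 8  regs=(0,13,5,8,0)
  step pc=2: bne  $3, $4, L13  cond=T  regs=(0,13,5,8,0)
  step pc=3: or   $1, $3, $0  regs=(0,8,5,8,0)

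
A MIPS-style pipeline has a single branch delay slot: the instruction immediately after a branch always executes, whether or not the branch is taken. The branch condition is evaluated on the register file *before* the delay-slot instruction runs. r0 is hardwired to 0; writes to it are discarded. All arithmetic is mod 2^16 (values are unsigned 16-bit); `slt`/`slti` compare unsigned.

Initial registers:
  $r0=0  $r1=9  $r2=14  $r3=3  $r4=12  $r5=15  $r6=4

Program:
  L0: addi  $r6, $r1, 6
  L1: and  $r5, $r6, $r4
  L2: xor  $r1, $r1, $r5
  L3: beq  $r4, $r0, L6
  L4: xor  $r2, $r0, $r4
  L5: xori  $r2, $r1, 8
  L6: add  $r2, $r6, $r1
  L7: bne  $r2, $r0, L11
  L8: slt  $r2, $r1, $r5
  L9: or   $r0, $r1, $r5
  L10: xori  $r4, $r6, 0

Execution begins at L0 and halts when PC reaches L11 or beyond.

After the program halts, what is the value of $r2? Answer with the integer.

1

  step pc=0: addi  $r6, $r1, 6  regs=(0,9,14,3,12,15,15)
  step pc=1: and  $r5, $r6, $r4  regs=(0,9,14,3,12,12,15)
  step pc=2: xor  $r1, $r1, $r5  regs=(0,5,14,3,12,12,15)
  step pc=3: beq  $r4, $r0, L6  cond=F  regs=(0,5,14,3,12,12,15)
  step pc=4: xor  $r2, $r0, $r4  regs=(0,5,12,3,12,12,15)
  step pc=5: xori  $r2, $r1, 8  regs=(0,5,13,3,12,12,15)
  step pc=6: add  $r2, $r6, $r1  regs=(0,5,20,3,12,12,15)
  step pc=7: bne  $r2, $r0, L11  cond=T  regs=(0,5,20,3,12,12,15)
  step pc=8: slt  $r2, $r1, $r5  regs=(0,5,1,3,12,12,15)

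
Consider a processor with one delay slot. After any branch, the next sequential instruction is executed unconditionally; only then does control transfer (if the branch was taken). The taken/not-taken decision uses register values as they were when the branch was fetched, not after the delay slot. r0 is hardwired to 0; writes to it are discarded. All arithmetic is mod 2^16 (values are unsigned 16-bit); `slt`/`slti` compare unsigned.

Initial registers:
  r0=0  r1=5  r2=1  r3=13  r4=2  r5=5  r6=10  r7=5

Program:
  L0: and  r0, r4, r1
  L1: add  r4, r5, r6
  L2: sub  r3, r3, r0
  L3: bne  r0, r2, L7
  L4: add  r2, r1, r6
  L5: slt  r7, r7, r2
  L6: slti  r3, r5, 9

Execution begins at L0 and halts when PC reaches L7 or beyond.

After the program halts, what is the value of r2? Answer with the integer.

PC=0  and  r0, r4, r1        | r0=0 r1=5 r2=1 r3=13 r4=2 r5=5 r6=10 r7=5
PC=1  add  r4, r5, r6        | r0=0 r1=5 r2=1 r3=13 r4=15 r5=5 r6=10 r7=5
PC=2  sub  r3, r3, r0        | r0=0 r1=5 r2=1 r3=13 r4=15 r5=5 r6=10 r7=5
PC=3  bne  r0, r2, L7        | r0=0 r1=5 r2=1 r3=13 r4=15 r5=5 r6=10 r7=5  [TAKEN]
PC=4  add  r2, r1, r6        | r0=0 r1=5 r2=15 r3=13 r4=15 r5=5 r6=10 r7=5

15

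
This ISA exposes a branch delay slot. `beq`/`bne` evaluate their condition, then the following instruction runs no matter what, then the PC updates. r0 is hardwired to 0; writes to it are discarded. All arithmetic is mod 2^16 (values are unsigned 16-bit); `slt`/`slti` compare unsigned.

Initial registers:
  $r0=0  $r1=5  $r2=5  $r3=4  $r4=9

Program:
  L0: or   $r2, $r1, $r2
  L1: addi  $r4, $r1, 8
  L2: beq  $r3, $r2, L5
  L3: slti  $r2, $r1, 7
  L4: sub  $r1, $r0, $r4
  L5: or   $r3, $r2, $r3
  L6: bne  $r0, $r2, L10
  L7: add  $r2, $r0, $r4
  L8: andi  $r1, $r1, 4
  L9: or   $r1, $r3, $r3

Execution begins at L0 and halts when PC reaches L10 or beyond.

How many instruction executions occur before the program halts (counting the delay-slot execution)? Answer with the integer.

[0] or   $r2, $r1, $r2  →  {$r0:0, $r1:5, $r2:5, $r3:4, $r4:9}
[1] addi  $r4, $r1, 8  →  {$r0:0, $r1:5, $r2:5, $r3:4, $r4:13}
[2] beq  $r3, $r2, L5  →  {$r0:0, $r1:5, $r2:5, $r3:4, $r4:13}  ⟨branch fallthrough⟩
[3] slti  $r2, $r1, 7  →  {$r0:0, $r1:5, $r2:1, $r3:4, $r4:13}
[4] sub  $r1, $r0, $r4  →  {$r0:0, $r1:65523, $r2:1, $r3:4, $r4:13}
[5] or   $r3, $r2, $r3  →  {$r0:0, $r1:65523, $r2:1, $r3:5, $r4:13}
[6] bne  $r0, $r2, L10  →  {$r0:0, $r1:65523, $r2:1, $r3:5, $r4:13}  ⟨branch taken⟩
[7] add  $r2, $r0, $r4  →  {$r0:0, $r1:65523, $r2:13, $r3:5, $r4:13}

8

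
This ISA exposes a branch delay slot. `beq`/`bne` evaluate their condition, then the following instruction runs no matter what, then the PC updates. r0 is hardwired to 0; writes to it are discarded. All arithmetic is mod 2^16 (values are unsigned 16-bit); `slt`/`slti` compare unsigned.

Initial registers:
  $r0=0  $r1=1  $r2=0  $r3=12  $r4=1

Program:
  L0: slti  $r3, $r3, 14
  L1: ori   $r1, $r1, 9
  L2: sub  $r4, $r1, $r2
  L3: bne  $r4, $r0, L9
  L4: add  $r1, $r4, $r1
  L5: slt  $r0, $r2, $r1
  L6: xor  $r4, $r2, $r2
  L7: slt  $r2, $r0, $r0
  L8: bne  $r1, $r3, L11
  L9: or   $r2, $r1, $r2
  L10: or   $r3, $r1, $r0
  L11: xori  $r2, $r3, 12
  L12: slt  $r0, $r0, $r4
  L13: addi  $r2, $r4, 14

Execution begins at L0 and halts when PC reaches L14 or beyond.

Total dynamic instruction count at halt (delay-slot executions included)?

  step pc=0: slti  $r3, $r3, 14  regs=(0,1,0,1,1)
  step pc=1: ori   $r1, $r1, 9  regs=(0,9,0,1,1)
  step pc=2: sub  $r4, $r1, $r2  regs=(0,9,0,1,9)
  step pc=3: bne  $r4, $r0, L9  cond=T  regs=(0,9,0,1,9)
  step pc=4: add  $r1, $r4, $r1  regs=(0,18,0,1,9)
  step pc=9: or   $r2, $r1, $r2  regs=(0,18,18,1,9)
  step pc=10: or   $r3, $r1, $r0  regs=(0,18,18,18,9)
  step pc=11: xori  $r2, $r3, 12  regs=(0,18,30,18,9)
  step pc=12: slt  $r0, $r0, $r4  regs=(0,18,30,18,9)
  step pc=13: addi  $r2, $r4, 14  regs=(0,18,23,18,9)

10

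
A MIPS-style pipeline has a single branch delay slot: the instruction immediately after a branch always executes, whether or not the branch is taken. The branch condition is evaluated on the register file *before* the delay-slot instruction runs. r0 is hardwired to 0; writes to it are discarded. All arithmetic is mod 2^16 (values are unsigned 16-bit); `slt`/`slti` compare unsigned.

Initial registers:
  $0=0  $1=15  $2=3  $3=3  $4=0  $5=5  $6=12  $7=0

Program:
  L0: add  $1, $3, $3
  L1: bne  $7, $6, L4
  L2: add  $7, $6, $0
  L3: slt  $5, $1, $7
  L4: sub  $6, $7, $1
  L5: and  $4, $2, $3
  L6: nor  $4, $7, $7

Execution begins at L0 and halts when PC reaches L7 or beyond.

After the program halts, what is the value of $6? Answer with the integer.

6

#0 add  $1, $3, $3 ; 0/6/3/3/0/5/12/0
#1 bne  $7, $6, L4 ; 0/6/3/3/0/5/12/0 ; →target
#2 add  $7, $6, $0 ; 0/6/3/3/0/5/12/12
#4 sub  $6, $7, $1 ; 0/6/3/3/0/5/6/12
#5 and  $4, $2, $3 ; 0/6/3/3/3/5/6/12
#6 nor  $4, $7, $7 ; 0/6/3/3/65523/5/6/12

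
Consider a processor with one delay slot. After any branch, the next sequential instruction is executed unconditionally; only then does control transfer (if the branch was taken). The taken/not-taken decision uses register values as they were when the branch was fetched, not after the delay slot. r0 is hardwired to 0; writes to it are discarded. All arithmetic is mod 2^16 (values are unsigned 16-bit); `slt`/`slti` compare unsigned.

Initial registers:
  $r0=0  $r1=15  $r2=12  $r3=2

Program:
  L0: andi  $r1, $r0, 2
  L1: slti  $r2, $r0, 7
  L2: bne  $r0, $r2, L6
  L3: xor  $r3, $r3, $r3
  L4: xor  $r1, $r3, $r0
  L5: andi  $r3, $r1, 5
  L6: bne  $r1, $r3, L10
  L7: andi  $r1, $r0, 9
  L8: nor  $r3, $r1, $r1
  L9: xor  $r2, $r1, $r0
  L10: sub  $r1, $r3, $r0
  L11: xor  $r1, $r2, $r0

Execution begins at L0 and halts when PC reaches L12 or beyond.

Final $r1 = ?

0

#0 andi  $r1, $r0, 2 ; 0/0/12/2
#1 slti  $r2, $r0, 7 ; 0/0/1/2
#2 bne  $r0, $r2, L6 ; 0/0/1/2 ; →target
#3 xor  $r3, $r3, $r3 ; 0/0/1/0
#6 bne  $r1, $r3, L10 ; 0/0/1/0 ; →fallthru
#7 andi  $r1, $r0, 9 ; 0/0/1/0
#8 nor  $r3, $r1, $r1 ; 0/0/1/65535
#9 xor  $r2, $r1, $r0 ; 0/0/0/65535
#10 sub  $r1, $r3, $r0 ; 0/65535/0/65535
#11 xor  $r1, $r2, $r0 ; 0/0/0/65535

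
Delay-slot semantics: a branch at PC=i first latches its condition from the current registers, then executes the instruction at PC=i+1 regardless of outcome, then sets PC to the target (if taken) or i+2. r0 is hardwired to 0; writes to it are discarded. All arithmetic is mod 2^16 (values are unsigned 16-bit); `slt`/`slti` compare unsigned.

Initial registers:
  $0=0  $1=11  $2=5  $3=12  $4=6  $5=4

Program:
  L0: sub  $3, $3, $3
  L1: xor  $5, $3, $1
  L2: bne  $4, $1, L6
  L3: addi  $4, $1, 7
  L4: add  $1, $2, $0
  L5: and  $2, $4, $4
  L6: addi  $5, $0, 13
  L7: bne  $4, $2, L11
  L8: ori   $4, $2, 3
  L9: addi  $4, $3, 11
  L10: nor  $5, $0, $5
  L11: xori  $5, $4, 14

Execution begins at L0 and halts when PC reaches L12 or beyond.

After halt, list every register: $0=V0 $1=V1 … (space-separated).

PC=0  sub  $3, $3, $3        | $0=0 $1=11 $2=5 $3=0 $4=6 $5=4
PC=1  xor  $5, $3, $1        | $0=0 $1=11 $2=5 $3=0 $4=6 $5=11
PC=2  bne  $4, $1, L6        | $0=0 $1=11 $2=5 $3=0 $4=6 $5=11  [TAKEN]
PC=3  addi  $4, $1, 7        | $0=0 $1=11 $2=5 $3=0 $4=18 $5=11
PC=6  addi  $5, $0, 13       | $0=0 $1=11 $2=5 $3=0 $4=18 $5=13
PC=7  bne  $4, $2, L11       | $0=0 $1=11 $2=5 $3=0 $4=18 $5=13  [TAKEN]
PC=8  ori   $4, $2, 3        | $0=0 $1=11 $2=5 $3=0 $4=7 $5=13
PC=11 xori  $5, $4, 14       | $0=0 $1=11 $2=5 $3=0 $4=7 $5=9

$0=0 $1=11 $2=5 $3=0 $4=7 $5=9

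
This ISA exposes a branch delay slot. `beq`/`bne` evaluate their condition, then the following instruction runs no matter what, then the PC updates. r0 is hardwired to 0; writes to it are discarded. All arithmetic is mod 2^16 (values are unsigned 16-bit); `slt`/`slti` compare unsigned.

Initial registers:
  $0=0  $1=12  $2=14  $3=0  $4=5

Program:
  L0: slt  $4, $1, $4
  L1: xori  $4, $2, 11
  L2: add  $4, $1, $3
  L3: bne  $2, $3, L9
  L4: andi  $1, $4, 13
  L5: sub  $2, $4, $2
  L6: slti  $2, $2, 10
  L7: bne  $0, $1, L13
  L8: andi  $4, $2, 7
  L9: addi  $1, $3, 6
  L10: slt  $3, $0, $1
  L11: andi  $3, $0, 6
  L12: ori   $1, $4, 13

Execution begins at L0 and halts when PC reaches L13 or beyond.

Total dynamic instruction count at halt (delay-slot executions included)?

  step pc=0: slt  $4, $1, $4  regs=(0,12,14,0,0)
  step pc=1: xori  $4, $2, 11  regs=(0,12,14,0,5)
  step pc=2: add  $4, $1, $3  regs=(0,12,14,0,12)
  step pc=3: bne  $2, $3, L9  cond=T  regs=(0,12,14,0,12)
  step pc=4: andi  $1, $4, 13  regs=(0,12,14,0,12)
  step pc=9: addi  $1, $3, 6  regs=(0,6,14,0,12)
  step pc=10: slt  $3, $0, $1  regs=(0,6,14,1,12)
  step pc=11: andi  $3, $0, 6  regs=(0,6,14,0,12)
  step pc=12: ori   $1, $4, 13  regs=(0,13,14,0,12)

9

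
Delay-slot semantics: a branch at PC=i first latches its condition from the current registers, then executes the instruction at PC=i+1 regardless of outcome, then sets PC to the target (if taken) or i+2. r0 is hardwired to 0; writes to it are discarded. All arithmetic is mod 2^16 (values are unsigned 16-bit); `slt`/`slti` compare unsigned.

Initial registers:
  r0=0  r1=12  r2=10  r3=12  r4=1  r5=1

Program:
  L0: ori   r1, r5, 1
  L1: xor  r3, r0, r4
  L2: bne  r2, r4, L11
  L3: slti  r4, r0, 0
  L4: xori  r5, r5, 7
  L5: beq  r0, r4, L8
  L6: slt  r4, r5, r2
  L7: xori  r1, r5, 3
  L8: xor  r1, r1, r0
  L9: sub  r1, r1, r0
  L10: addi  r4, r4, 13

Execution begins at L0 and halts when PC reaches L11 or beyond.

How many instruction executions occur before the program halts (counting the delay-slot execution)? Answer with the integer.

4

  step pc=0: ori   r1, r5, 1  regs=(0,1,10,12,1,1)
  step pc=1: xor  r3, r0, r4  regs=(0,1,10,1,1,1)
  step pc=2: bne  r2, r4, L11  cond=T  regs=(0,1,10,1,1,1)
  step pc=3: slti  r4, r0, 0  regs=(0,1,10,1,0,1)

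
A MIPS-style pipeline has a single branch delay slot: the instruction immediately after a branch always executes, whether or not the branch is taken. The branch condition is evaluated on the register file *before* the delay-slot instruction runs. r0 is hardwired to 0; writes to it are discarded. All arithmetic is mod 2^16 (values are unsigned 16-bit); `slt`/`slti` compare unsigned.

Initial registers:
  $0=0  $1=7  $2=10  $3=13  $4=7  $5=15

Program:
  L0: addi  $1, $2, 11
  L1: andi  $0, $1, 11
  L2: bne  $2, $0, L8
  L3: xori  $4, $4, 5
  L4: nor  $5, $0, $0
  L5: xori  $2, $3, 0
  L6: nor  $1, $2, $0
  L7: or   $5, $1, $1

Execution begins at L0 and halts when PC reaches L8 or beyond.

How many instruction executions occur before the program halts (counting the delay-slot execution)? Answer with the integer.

4

PC=0  addi  $1, $2, 11       | $0=0 $1=21 $2=10 $3=13 $4=7 $5=15
PC=1  andi  $0, $1, 11       | $0=0 $1=21 $2=10 $3=13 $4=7 $5=15
PC=2  bne  $2, $0, L8        | $0=0 $1=21 $2=10 $3=13 $4=7 $5=15  [TAKEN]
PC=3  xori  $4, $4, 5        | $0=0 $1=21 $2=10 $3=13 $4=2 $5=15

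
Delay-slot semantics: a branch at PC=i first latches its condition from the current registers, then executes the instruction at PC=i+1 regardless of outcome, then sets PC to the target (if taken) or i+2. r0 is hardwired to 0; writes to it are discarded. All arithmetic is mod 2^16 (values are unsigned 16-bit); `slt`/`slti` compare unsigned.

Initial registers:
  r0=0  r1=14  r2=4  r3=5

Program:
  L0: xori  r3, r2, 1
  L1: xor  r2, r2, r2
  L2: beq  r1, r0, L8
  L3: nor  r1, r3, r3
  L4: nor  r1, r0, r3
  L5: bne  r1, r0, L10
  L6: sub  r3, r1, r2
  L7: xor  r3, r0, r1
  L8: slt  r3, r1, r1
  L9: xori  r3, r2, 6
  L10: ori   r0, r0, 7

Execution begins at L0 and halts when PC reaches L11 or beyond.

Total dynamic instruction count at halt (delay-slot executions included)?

8

PC=0  xori  r3, r2, 1        | r0=0 r1=14 r2=4 r3=5
PC=1  xor  r2, r2, r2        | r0=0 r1=14 r2=0 r3=5
PC=2  beq  r1, r0, L8        | r0=0 r1=14 r2=0 r3=5  [not taken]
PC=3  nor  r1, r3, r3        | r0=0 r1=65530 r2=0 r3=5
PC=4  nor  r1, r0, r3        | r0=0 r1=65530 r2=0 r3=5
PC=5  bne  r1, r0, L10       | r0=0 r1=65530 r2=0 r3=5  [TAKEN]
PC=6  sub  r3, r1, r2        | r0=0 r1=65530 r2=0 r3=65530
PC=10 ori   r0, r0, 7        | r0=0 r1=65530 r2=0 r3=65530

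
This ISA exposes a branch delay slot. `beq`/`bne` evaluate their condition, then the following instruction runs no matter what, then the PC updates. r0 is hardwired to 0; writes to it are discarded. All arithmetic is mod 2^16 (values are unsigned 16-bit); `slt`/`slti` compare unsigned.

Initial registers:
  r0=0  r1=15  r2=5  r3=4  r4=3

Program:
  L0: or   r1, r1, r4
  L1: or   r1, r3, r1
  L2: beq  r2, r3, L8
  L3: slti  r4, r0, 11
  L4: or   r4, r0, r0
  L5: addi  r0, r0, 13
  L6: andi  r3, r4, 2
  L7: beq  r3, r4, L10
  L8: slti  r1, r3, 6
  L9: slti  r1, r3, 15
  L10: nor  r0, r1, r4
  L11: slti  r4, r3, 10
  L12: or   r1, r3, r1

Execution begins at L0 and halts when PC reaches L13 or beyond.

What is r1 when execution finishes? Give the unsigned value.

1

PC=0  or   r1, r1, r4        | r0=0 r1=15 r2=5 r3=4 r4=3
PC=1  or   r1, r3, r1        | r0=0 r1=15 r2=5 r3=4 r4=3
PC=2  beq  r2, r3, L8        | r0=0 r1=15 r2=5 r3=4 r4=3  [not taken]
PC=3  slti  r4, r0, 11       | r0=0 r1=15 r2=5 r3=4 r4=1
PC=4  or   r4, r0, r0        | r0=0 r1=15 r2=5 r3=4 r4=0
PC=5  addi  r0, r0, 13       | r0=0 r1=15 r2=5 r3=4 r4=0
PC=6  andi  r3, r4, 2        | r0=0 r1=15 r2=5 r3=0 r4=0
PC=7  beq  r3, r4, L10       | r0=0 r1=15 r2=5 r3=0 r4=0  [TAKEN]
PC=8  slti  r1, r3, 6        | r0=0 r1=1 r2=5 r3=0 r4=0
PC=10 nor  r0, r1, r4        | r0=0 r1=1 r2=5 r3=0 r4=0
PC=11 slti  r4, r3, 10       | r0=0 r1=1 r2=5 r3=0 r4=1
PC=12 or   r1, r3, r1        | r0=0 r1=1 r2=5 r3=0 r4=1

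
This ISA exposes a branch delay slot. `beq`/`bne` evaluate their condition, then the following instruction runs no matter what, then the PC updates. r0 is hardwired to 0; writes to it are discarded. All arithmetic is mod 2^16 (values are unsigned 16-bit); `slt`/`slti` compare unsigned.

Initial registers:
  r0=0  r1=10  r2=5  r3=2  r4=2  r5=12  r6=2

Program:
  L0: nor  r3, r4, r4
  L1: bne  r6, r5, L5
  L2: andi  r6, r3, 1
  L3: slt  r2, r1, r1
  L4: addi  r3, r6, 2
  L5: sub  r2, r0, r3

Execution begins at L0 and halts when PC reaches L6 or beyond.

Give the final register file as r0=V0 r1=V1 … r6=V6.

r0=0 r1=10 r2=3 r3=65533 r4=2 r5=12 r6=1

[0] nor  r3, r4, r4  →  {r0:0, r1:10, r2:5, r3:65533, r4:2, r5:12, r6:2}
[1] bne  r6, r5, L5  →  {r0:0, r1:10, r2:5, r3:65533, r4:2, r5:12, r6:2}  ⟨branch taken⟩
[2] andi  r6, r3, 1  →  {r0:0, r1:10, r2:5, r3:65533, r4:2, r5:12, r6:1}
[5] sub  r2, r0, r3  →  {r0:0, r1:10, r2:3, r3:65533, r4:2, r5:12, r6:1}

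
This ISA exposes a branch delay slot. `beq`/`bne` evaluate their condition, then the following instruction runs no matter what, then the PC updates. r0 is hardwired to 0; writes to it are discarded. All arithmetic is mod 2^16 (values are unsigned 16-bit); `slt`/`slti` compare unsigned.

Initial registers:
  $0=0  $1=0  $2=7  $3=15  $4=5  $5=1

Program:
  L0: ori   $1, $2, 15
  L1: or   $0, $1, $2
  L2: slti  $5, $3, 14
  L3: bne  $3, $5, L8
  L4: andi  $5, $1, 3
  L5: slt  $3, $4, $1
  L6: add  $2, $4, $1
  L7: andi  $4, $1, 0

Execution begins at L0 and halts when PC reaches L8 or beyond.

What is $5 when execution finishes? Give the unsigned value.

[0] ori   $1, $2, 15  →  {$0:0, $1:15, $2:7, $3:15, $4:5, $5:1}
[1] or   $0, $1, $2  →  {$0:0, $1:15, $2:7, $3:15, $4:5, $5:1}
[2] slti  $5, $3, 14  →  {$0:0, $1:15, $2:7, $3:15, $4:5, $5:0}
[3] bne  $3, $5, L8  →  {$0:0, $1:15, $2:7, $3:15, $4:5, $5:0}  ⟨branch taken⟩
[4] andi  $5, $1, 3  →  {$0:0, $1:15, $2:7, $3:15, $4:5, $5:3}

3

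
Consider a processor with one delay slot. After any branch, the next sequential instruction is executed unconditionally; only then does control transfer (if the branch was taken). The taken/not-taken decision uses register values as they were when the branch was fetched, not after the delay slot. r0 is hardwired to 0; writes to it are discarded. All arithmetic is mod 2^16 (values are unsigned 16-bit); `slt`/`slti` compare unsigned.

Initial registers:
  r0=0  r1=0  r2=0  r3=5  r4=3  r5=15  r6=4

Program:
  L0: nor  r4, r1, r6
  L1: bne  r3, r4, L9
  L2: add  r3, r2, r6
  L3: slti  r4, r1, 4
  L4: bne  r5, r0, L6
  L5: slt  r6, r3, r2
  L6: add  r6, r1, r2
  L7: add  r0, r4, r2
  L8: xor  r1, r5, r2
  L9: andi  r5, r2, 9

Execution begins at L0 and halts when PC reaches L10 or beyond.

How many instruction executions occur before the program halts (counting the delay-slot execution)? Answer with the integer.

  step pc=0: nor  r4, r1, r6  regs=(0,0,0,5,65531,15,4)
  step pc=1: bne  r3, r4, L9  cond=T  regs=(0,0,0,5,65531,15,4)
  step pc=2: add  r3, r2, r6  regs=(0,0,0,4,65531,15,4)
  step pc=9: andi  r5, r2, 9  regs=(0,0,0,4,65531,0,4)

4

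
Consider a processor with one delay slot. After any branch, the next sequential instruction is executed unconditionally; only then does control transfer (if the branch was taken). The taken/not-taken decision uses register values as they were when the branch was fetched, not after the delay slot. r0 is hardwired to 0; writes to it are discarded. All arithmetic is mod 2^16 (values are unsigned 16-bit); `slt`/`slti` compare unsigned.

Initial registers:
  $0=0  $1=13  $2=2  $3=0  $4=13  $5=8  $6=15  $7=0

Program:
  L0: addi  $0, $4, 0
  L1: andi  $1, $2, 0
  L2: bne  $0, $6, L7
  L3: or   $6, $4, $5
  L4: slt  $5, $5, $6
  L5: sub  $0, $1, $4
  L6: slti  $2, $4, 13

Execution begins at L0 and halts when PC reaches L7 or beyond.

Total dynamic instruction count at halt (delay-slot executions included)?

[0] addi  $0, $4, 0  →  {$0:0, $1:13, $2:2, $3:0, $4:13, $5:8, $6:15, $7:0}
[1] andi  $1, $2, 0  →  {$0:0, $1:0, $2:2, $3:0, $4:13, $5:8, $6:15, $7:0}
[2] bne  $0, $6, L7  →  {$0:0, $1:0, $2:2, $3:0, $4:13, $5:8, $6:15, $7:0}  ⟨branch taken⟩
[3] or   $6, $4, $5  →  {$0:0, $1:0, $2:2, $3:0, $4:13, $5:8, $6:13, $7:0}

4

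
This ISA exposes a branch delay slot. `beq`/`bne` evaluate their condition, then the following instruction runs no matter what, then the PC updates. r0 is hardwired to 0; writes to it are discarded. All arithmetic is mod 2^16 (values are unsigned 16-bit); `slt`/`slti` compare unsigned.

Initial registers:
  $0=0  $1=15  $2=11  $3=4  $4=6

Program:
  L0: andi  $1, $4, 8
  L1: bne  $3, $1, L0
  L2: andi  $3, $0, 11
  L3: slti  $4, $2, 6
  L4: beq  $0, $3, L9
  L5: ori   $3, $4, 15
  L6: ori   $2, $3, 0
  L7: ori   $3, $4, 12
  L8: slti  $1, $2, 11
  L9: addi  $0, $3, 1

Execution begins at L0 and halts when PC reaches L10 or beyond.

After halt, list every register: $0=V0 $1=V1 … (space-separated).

PC=0  andi  $1, $4, 8        | $0=0 $1=0 $2=11 $3=4 $4=6
PC=1  bne  $3, $1, L0        | $0=0 $1=0 $2=11 $3=4 $4=6  [TAKEN]
PC=2  andi  $3, $0, 11       | $0=0 $1=0 $2=11 $3=0 $4=6
PC=0  andi  $1, $4, 8        | $0=0 $1=0 $2=11 $3=0 $4=6
PC=1  bne  $3, $1, L0        | $0=0 $1=0 $2=11 $3=0 $4=6  [not taken]
PC=2  andi  $3, $0, 11       | $0=0 $1=0 $2=11 $3=0 $4=6
PC=3  slti  $4, $2, 6        | $0=0 $1=0 $2=11 $3=0 $4=0
PC=4  beq  $0, $3, L9        | $0=0 $1=0 $2=11 $3=0 $4=0  [TAKEN]
PC=5  ori   $3, $4, 15       | $0=0 $1=0 $2=11 $3=15 $4=0
PC=9  addi  $0, $3, 1        | $0=0 $1=0 $2=11 $3=15 $4=0

$0=0 $1=0 $2=11 $3=15 $4=0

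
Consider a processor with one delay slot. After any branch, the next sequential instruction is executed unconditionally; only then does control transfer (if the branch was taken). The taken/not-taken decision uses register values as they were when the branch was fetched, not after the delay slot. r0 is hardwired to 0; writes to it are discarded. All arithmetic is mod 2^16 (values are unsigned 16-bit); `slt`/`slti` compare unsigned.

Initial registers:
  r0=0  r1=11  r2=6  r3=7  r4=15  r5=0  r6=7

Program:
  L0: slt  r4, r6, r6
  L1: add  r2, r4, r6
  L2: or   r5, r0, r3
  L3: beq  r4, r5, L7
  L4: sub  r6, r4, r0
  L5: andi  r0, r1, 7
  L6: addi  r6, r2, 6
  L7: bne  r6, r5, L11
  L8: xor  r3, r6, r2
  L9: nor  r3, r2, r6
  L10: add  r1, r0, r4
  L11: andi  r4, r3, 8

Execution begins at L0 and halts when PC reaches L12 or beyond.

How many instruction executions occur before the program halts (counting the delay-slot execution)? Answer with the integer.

10

#0 slt  r4, r6, r6 ; 0/11/6/7/0/0/7
#1 add  r2, r4, r6 ; 0/11/7/7/0/0/7
#2 or   r5, r0, r3 ; 0/11/7/7/0/7/7
#3 beq  r4, r5, L7 ; 0/11/7/7/0/7/7 ; →fallthru
#4 sub  r6, r4, r0 ; 0/11/7/7/0/7/0
#5 andi  r0, r1, 7 ; 0/11/7/7/0/7/0
#6 addi  r6, r2, 6 ; 0/11/7/7/0/7/13
#7 bne  r6, r5, L11 ; 0/11/7/7/0/7/13 ; →target
#8 xor  r3, r6, r2 ; 0/11/7/10/0/7/13
#11 andi  r4, r3, 8 ; 0/11/7/10/8/7/13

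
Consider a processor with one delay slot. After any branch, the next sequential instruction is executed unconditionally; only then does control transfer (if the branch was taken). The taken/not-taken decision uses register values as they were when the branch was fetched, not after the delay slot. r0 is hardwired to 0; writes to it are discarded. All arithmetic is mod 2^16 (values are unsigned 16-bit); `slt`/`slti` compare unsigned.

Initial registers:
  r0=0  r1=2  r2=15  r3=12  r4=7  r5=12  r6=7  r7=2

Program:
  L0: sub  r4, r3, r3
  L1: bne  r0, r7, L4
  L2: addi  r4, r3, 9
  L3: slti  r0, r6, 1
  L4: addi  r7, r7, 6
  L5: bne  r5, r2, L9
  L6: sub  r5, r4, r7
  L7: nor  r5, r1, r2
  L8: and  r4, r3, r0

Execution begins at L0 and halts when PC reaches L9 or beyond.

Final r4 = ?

21

[0] sub  r4, r3, r3  →  {r0:0, r1:2, r2:15, r3:12, r4:0, r5:12, r6:7, r7:2}
[1] bne  r0, r7, L4  →  {r0:0, r1:2, r2:15, r3:12, r4:0, r5:12, r6:7, r7:2}  ⟨branch taken⟩
[2] addi  r4, r3, 9  →  {r0:0, r1:2, r2:15, r3:12, r4:21, r5:12, r6:7, r7:2}
[4] addi  r7, r7, 6  →  {r0:0, r1:2, r2:15, r3:12, r4:21, r5:12, r6:7, r7:8}
[5] bne  r5, r2, L9  →  {r0:0, r1:2, r2:15, r3:12, r4:21, r5:12, r6:7, r7:8}  ⟨branch taken⟩
[6] sub  r5, r4, r7  →  {r0:0, r1:2, r2:15, r3:12, r4:21, r5:13, r6:7, r7:8}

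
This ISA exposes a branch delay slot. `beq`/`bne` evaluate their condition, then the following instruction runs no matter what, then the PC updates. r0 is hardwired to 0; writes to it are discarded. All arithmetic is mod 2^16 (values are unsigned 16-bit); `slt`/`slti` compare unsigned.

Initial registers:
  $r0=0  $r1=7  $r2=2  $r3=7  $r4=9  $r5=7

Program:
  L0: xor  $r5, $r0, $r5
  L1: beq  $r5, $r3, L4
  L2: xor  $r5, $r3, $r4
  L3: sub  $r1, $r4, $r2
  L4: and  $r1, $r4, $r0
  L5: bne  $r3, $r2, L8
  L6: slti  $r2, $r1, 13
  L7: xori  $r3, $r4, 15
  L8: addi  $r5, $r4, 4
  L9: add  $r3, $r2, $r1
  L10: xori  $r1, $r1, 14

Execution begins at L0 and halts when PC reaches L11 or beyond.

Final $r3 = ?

1

  step pc=0: xor  $r5, $r0, $r5  regs=(0,7,2,7,9,7)
  step pc=1: beq  $r5, $r3, L4  cond=T  regs=(0,7,2,7,9,7)
  step pc=2: xor  $r5, $r3, $r4  regs=(0,7,2,7,9,14)
  step pc=4: and  $r1, $r4, $r0  regs=(0,0,2,7,9,14)
  step pc=5: bne  $r3, $r2, L8  cond=T  regs=(0,0,2,7,9,14)
  step pc=6: slti  $r2, $r1, 13  regs=(0,0,1,7,9,14)
  step pc=8: addi  $r5, $r4, 4  regs=(0,0,1,7,9,13)
  step pc=9: add  $r3, $r2, $r1  regs=(0,0,1,1,9,13)
  step pc=10: xori  $r1, $r1, 14  regs=(0,14,1,1,9,13)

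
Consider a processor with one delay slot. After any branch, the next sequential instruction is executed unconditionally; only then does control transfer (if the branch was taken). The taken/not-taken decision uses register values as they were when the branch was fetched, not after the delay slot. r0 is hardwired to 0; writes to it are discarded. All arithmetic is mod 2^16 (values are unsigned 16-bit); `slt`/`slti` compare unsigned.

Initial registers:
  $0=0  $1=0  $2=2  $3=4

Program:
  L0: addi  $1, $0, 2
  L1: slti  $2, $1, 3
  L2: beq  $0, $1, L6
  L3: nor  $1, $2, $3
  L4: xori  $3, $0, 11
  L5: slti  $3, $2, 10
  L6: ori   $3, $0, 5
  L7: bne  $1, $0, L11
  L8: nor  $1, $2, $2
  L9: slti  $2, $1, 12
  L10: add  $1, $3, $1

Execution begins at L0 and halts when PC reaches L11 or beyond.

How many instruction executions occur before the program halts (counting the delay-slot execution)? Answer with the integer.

[0] addi  $1, $0, 2  →  {$0:0, $1:2, $2:2, $3:4}
[1] slti  $2, $1, 3  →  {$0:0, $1:2, $2:1, $3:4}
[2] beq  $0, $1, L6  →  {$0:0, $1:2, $2:1, $3:4}  ⟨branch fallthrough⟩
[3] nor  $1, $2, $3  →  {$0:0, $1:65530, $2:1, $3:4}
[4] xori  $3, $0, 11  →  {$0:0, $1:65530, $2:1, $3:11}
[5] slti  $3, $2, 10  →  {$0:0, $1:65530, $2:1, $3:1}
[6] ori   $3, $0, 5  →  {$0:0, $1:65530, $2:1, $3:5}
[7] bne  $1, $0, L11  →  {$0:0, $1:65530, $2:1, $3:5}  ⟨branch taken⟩
[8] nor  $1, $2, $2  →  {$0:0, $1:65534, $2:1, $3:5}

9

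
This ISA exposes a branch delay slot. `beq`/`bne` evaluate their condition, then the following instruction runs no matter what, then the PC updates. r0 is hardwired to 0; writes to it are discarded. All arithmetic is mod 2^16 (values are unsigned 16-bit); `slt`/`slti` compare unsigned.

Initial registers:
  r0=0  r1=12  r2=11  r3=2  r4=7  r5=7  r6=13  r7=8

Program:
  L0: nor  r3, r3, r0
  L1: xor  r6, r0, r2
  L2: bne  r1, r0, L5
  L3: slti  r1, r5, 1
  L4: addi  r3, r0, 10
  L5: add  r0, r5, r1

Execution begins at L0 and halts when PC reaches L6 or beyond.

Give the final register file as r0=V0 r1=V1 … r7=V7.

r0=0 r1=0 r2=11 r3=65533 r4=7 r5=7 r6=11 r7=8

[0] nor  r3, r3, r0  →  {r0:0, r1:12, r2:11, r3:65533, r4:7, r5:7, r6:13, r7:8}
[1] xor  r6, r0, r2  →  {r0:0, r1:12, r2:11, r3:65533, r4:7, r5:7, r6:11, r7:8}
[2] bne  r1, r0, L5  →  {r0:0, r1:12, r2:11, r3:65533, r4:7, r5:7, r6:11, r7:8}  ⟨branch taken⟩
[3] slti  r1, r5, 1  →  {r0:0, r1:0, r2:11, r3:65533, r4:7, r5:7, r6:11, r7:8}
[5] add  r0, r5, r1  →  {r0:0, r1:0, r2:11, r3:65533, r4:7, r5:7, r6:11, r7:8}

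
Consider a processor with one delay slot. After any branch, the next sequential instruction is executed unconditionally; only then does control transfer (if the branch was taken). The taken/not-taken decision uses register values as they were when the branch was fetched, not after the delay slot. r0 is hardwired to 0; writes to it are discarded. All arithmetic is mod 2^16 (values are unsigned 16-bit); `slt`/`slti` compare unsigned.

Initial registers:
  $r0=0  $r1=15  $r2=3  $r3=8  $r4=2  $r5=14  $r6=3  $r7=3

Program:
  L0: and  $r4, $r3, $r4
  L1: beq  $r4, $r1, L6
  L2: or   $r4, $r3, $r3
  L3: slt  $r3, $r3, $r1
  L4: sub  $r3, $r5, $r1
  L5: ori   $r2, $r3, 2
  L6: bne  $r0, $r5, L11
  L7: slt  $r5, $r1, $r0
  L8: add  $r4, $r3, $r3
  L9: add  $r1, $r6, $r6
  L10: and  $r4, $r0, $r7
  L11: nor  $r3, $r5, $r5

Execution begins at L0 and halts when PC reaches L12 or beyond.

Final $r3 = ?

[0] and  $r4, $r3, $r4  →  {$r0:0, $r1:15, $r2:3, $r3:8, $r4:0, $r5:14, $r6:3, $r7:3}
[1] beq  $r4, $r1, L6  →  {$r0:0, $r1:15, $r2:3, $r3:8, $r4:0, $r5:14, $r6:3, $r7:3}  ⟨branch fallthrough⟩
[2] or   $r4, $r3, $r3  →  {$r0:0, $r1:15, $r2:3, $r3:8, $r4:8, $r5:14, $r6:3, $r7:3}
[3] slt  $r3, $r3, $r1  →  {$r0:0, $r1:15, $r2:3, $r3:1, $r4:8, $r5:14, $r6:3, $r7:3}
[4] sub  $r3, $r5, $r1  →  {$r0:0, $r1:15, $r2:3, $r3:65535, $r4:8, $r5:14, $r6:3, $r7:3}
[5] ori   $r2, $r3, 2  →  {$r0:0, $r1:15, $r2:65535, $r3:65535, $r4:8, $r5:14, $r6:3, $r7:3}
[6] bne  $r0, $r5, L11  →  {$r0:0, $r1:15, $r2:65535, $r3:65535, $r4:8, $r5:14, $r6:3, $r7:3}  ⟨branch taken⟩
[7] slt  $r5, $r1, $r0  →  {$r0:0, $r1:15, $r2:65535, $r3:65535, $r4:8, $r5:0, $r6:3, $r7:3}
[11] nor  $r3, $r5, $r5  →  {$r0:0, $r1:15, $r2:65535, $r3:65535, $r4:8, $r5:0, $r6:3, $r7:3}

65535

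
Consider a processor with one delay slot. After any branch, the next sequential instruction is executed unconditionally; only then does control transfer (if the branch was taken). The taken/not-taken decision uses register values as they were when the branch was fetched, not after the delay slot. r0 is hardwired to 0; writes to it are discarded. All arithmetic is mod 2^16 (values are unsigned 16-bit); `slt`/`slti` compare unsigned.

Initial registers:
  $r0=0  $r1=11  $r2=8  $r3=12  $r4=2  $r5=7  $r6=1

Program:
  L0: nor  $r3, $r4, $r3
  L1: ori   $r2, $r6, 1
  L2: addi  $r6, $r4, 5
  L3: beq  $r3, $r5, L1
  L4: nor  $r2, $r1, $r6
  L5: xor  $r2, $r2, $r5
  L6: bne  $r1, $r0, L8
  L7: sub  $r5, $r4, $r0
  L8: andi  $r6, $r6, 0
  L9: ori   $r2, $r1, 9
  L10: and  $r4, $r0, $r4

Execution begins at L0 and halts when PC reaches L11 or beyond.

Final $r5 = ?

2

  step pc=0: nor  $r3, $r4, $r3  regs=(0,11,8,65521,2,7,1)
  step pc=1: ori   $r2, $r6, 1  regs=(0,11,1,65521,2,7,1)
  step pc=2: addi  $r6, $r4, 5  regs=(0,11,1,65521,2,7,7)
  step pc=3: beq  $r3, $r5, L1  cond=F  regs=(0,11,1,65521,2,7,7)
  step pc=4: nor  $r2, $r1, $r6  regs=(0,11,65520,65521,2,7,7)
  step pc=5: xor  $r2, $r2, $r5  regs=(0,11,65527,65521,2,7,7)
  step pc=6: bne  $r1, $r0, L8  cond=T  regs=(0,11,65527,65521,2,7,7)
  step pc=7: sub  $r5, $r4, $r0  regs=(0,11,65527,65521,2,2,7)
  step pc=8: andi  $r6, $r6, 0  regs=(0,11,65527,65521,2,2,0)
  step pc=9: ori   $r2, $r1, 9  regs=(0,11,11,65521,2,2,0)
  step pc=10: and  $r4, $r0, $r4  regs=(0,11,11,65521,0,2,0)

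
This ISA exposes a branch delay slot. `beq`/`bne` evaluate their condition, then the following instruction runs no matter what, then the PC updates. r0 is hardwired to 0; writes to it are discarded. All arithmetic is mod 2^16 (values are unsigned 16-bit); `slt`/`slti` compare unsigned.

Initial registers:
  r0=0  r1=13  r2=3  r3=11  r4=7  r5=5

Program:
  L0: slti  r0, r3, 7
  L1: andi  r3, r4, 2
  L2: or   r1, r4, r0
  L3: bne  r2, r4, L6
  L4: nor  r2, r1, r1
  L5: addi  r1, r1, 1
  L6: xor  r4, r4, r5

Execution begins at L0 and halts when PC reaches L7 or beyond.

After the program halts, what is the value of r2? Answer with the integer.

65528

PC=0  slti  r0, r3, 7        | r0=0 r1=13 r2=3 r3=11 r4=7 r5=5
PC=1  andi  r3, r4, 2        | r0=0 r1=13 r2=3 r3=2 r4=7 r5=5
PC=2  or   r1, r4, r0        | r0=0 r1=7 r2=3 r3=2 r4=7 r5=5
PC=3  bne  r2, r4, L6        | r0=0 r1=7 r2=3 r3=2 r4=7 r5=5  [TAKEN]
PC=4  nor  r2, r1, r1        | r0=0 r1=7 r2=65528 r3=2 r4=7 r5=5
PC=6  xor  r4, r4, r5        | r0=0 r1=7 r2=65528 r3=2 r4=2 r5=5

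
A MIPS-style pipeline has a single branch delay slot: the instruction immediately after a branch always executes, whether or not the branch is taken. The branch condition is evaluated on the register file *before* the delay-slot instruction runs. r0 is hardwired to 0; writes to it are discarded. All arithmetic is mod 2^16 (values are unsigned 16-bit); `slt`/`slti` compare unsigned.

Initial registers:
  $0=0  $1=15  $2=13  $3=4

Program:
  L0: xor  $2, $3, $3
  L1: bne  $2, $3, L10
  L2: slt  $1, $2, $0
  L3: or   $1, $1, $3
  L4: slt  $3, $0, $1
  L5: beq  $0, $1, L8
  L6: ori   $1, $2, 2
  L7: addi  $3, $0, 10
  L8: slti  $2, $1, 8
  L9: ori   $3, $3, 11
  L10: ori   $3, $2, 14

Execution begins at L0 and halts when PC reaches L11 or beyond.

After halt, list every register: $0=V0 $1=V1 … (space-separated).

  step pc=0: xor  $2, $3, $3  regs=(0,15,0,4)
  step pc=1: bne  $2, $3, L10  cond=T  regs=(0,15,0,4)
  step pc=2: slt  $1, $2, $0  regs=(0,0,0,4)
  step pc=10: ori   $3, $2, 14  regs=(0,0,0,14)

$0=0 $1=0 $2=0 $3=14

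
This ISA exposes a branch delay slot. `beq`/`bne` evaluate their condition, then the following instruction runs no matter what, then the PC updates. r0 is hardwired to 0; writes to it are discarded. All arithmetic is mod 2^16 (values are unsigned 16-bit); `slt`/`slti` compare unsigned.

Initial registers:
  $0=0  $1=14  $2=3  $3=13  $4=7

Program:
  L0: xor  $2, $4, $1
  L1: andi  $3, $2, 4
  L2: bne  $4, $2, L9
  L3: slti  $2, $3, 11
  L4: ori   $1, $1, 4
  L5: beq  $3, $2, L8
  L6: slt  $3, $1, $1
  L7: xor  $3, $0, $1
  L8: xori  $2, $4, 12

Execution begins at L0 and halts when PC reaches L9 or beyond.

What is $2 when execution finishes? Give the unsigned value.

1

#0 xor  $2, $4, $1 ; 0/14/9/13/7
#1 andi  $3, $2, 4 ; 0/14/9/0/7
#2 bne  $4, $2, L9 ; 0/14/9/0/7 ; →target
#3 slti  $2, $3, 11 ; 0/14/1/0/7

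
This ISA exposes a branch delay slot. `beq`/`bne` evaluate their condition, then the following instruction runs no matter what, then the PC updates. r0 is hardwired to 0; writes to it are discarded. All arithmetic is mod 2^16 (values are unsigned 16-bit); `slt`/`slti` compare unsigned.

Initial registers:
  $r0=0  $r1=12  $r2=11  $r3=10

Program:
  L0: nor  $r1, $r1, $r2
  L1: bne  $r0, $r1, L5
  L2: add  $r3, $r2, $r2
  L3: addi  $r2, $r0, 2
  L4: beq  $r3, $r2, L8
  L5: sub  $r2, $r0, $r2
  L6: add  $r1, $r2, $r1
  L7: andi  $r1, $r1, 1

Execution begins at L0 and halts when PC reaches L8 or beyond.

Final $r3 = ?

22

#0 nor  $r1, $r1, $r2 ; 0/65520/11/10
#1 bne  $r0, $r1, L5 ; 0/65520/11/10 ; →target
#2 add  $r3, $r2, $r2 ; 0/65520/11/22
#5 sub  $r2, $r0, $r2 ; 0/65520/65525/22
#6 add  $r1, $r2, $r1 ; 0/65509/65525/22
#7 andi  $r1, $r1, 1 ; 0/1/65525/22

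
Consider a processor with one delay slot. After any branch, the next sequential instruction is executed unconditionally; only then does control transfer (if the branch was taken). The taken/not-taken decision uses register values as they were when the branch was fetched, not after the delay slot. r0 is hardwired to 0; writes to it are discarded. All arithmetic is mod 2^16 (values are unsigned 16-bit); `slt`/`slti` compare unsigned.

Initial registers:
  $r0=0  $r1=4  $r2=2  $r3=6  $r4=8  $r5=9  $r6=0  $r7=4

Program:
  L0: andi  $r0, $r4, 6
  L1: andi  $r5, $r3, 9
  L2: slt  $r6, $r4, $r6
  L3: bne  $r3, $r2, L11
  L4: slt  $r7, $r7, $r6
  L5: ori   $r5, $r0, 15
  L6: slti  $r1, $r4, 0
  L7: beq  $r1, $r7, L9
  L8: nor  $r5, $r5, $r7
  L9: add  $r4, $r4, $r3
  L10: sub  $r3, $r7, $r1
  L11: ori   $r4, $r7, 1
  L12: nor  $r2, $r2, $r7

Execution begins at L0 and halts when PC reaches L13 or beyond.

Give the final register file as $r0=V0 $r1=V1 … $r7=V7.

$r0=0 $r1=4 $r2=65533 $r3=6 $r4=1 $r5=0 $r6=0 $r7=0

#0 andi  $r0, $r4, 6 ; 0/4/2/6/8/9/0/4
#1 andi  $r5, $r3, 9 ; 0/4/2/6/8/0/0/4
#2 slt  $r6, $r4, $r6 ; 0/4/2/6/8/0/0/4
#3 bne  $r3, $r2, L11 ; 0/4/2/6/8/0/0/4 ; →target
#4 slt  $r7, $r7, $r6 ; 0/4/2/6/8/0/0/0
#11 ori   $r4, $r7, 1 ; 0/4/2/6/1/0/0/0
#12 nor  $r2, $r2, $r7 ; 0/4/65533/6/1/0/0/0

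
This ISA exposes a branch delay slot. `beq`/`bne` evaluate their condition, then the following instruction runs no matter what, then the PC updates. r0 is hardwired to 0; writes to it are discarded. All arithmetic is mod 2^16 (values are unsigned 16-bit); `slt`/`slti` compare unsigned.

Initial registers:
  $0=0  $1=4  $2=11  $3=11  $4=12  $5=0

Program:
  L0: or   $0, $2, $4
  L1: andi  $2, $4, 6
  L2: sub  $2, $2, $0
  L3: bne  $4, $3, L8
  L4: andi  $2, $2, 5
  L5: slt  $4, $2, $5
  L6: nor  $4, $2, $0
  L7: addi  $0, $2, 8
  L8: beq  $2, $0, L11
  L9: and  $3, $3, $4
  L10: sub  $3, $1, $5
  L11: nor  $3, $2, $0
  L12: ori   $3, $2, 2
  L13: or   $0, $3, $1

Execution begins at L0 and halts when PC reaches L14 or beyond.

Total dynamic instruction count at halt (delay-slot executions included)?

[0] or   $0, $2, $4  →  {$0:0, $1:4, $2:11, $3:11, $4:12, $5:0}
[1] andi  $2, $4, 6  →  {$0:0, $1:4, $2:4, $3:11, $4:12, $5:0}
[2] sub  $2, $2, $0  →  {$0:0, $1:4, $2:4, $3:11, $4:12, $5:0}
[3] bne  $4, $3, L8  →  {$0:0, $1:4, $2:4, $3:11, $4:12, $5:0}  ⟨branch taken⟩
[4] andi  $2, $2, 5  →  {$0:0, $1:4, $2:4, $3:11, $4:12, $5:0}
[8] beq  $2, $0, L11  →  {$0:0, $1:4, $2:4, $3:11, $4:12, $5:0}  ⟨branch fallthrough⟩
[9] and  $3, $3, $4  →  {$0:0, $1:4, $2:4, $3:8, $4:12, $5:0}
[10] sub  $3, $1, $5  →  {$0:0, $1:4, $2:4, $3:4, $4:12, $5:0}
[11] nor  $3, $2, $0  →  {$0:0, $1:4, $2:4, $3:65531, $4:12, $5:0}
[12] ori   $3, $2, 2  →  {$0:0, $1:4, $2:4, $3:6, $4:12, $5:0}
[13] or   $0, $3, $1  →  {$0:0, $1:4, $2:4, $3:6, $4:12, $5:0}

11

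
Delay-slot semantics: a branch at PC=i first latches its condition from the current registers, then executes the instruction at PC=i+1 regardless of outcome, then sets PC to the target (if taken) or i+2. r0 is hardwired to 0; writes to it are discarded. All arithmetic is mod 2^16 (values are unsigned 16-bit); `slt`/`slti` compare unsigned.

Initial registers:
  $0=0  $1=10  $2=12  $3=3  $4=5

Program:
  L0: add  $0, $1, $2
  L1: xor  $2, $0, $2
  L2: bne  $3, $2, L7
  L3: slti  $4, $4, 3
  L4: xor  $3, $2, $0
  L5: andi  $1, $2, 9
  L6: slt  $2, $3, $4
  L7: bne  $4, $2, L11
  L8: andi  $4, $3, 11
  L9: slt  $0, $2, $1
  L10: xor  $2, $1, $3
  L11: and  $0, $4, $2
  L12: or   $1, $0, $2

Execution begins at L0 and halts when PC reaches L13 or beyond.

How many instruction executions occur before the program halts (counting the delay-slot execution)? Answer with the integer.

8

[0] add  $0, $1, $2  →  {$0:0, $1:10, $2:12, $3:3, $4:5}
[1] xor  $2, $0, $2  →  {$0:0, $1:10, $2:12, $3:3, $4:5}
[2] bne  $3, $2, L7  →  {$0:0, $1:10, $2:12, $3:3, $4:5}  ⟨branch taken⟩
[3] slti  $4, $4, 3  →  {$0:0, $1:10, $2:12, $3:3, $4:0}
[7] bne  $4, $2, L11  →  {$0:0, $1:10, $2:12, $3:3, $4:0}  ⟨branch taken⟩
[8] andi  $4, $3, 11  →  {$0:0, $1:10, $2:12, $3:3, $4:3}
[11] and  $0, $4, $2  →  {$0:0, $1:10, $2:12, $3:3, $4:3}
[12] or   $1, $0, $2  →  {$0:0, $1:12, $2:12, $3:3, $4:3}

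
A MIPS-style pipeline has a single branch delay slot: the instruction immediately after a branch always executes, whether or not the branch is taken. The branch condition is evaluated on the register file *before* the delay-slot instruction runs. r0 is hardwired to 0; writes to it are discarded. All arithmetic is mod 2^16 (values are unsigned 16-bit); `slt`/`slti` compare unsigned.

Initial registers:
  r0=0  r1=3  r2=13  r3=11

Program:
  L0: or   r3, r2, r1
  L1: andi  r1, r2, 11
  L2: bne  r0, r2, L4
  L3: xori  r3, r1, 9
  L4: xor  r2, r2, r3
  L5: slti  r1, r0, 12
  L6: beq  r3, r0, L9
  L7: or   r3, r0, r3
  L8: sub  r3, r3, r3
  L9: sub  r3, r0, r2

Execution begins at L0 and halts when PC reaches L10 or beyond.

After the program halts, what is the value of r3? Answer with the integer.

65523

  step pc=0: or   r3, r2, r1  regs=(0,3,13,15)
  step pc=1: andi  r1, r2, 11  regs=(0,9,13,15)
  step pc=2: bne  r0, r2, L4  cond=T  regs=(0,9,13,15)
  step pc=3: xori  r3, r1, 9  regs=(0,9,13,0)
  step pc=4: xor  r2, r2, r3  regs=(0,9,13,0)
  step pc=5: slti  r1, r0, 12  regs=(0,1,13,0)
  step pc=6: beq  r3, r0, L9  cond=T  regs=(0,1,13,0)
  step pc=7: or   r3, r0, r3  regs=(0,1,13,0)
  step pc=9: sub  r3, r0, r2  regs=(0,1,13,65523)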